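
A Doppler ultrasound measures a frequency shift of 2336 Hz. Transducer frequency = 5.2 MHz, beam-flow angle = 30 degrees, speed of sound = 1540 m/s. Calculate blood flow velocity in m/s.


v = fd * c / (2 * f0 * cos(theta))
v = 2336 * 1540 / (2 * 5.2000e+06 * cos(30))
v = 0.3994 m/s


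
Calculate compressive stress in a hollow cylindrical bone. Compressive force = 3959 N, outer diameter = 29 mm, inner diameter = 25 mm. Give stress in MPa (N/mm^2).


A = pi*(r_o^2 - r_i^2)
r_o = 14.5 mm, r_i = 12.5 mm
A = 169.646 mm^2
sigma = F/A = 3959 / 169.646
sigma = 23.34 MPa


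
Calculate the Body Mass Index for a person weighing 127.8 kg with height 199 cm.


BMI = weight / height^2
height = 199 cm = 1.99 m
BMI = 127.8 / 1.99^2
BMI = 32.27 kg/m^2


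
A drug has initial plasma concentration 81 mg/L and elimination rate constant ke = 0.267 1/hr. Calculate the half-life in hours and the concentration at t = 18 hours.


t_half = ln(2) / ke = 0.693147 / 0.267 = 2.596 hr
C(t) = C0 * exp(-ke*t) = 81 * exp(-0.267*18)
C(18) = 0.6626 mg/L


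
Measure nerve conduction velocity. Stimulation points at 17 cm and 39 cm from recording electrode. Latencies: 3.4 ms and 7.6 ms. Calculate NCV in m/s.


Distance = (39 - 17) / 100 = 0.22 m
dt = (7.6 - 3.4) / 1000 = 0.0042 s
NCV = dist / dt = 52.38 m/s


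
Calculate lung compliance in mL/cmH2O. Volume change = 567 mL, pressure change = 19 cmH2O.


C = dV / dP
C = 567 / 19
C = 29.84 mL/cmH2O


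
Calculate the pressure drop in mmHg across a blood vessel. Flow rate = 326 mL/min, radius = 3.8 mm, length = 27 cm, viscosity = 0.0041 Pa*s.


dP = 8*mu*L*Q / (pi*r^4)
Q = 326 mL/min = 5.43333e-06 m^3/s
dP = 73.4547 Pa = 73.4547 / 133.322 mmHg = 0.551 mmHg


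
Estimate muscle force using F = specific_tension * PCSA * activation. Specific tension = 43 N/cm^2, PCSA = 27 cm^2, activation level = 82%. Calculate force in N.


F = sigma * PCSA * activation
F = 43 * 27 * 0.82
F = 952 N


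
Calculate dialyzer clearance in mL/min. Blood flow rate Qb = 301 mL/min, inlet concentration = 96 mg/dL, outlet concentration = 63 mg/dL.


K = Qb * (Cb_in - Cb_out) / Cb_in
K = 301 * (96 - 63) / 96
K = 103.5 mL/min


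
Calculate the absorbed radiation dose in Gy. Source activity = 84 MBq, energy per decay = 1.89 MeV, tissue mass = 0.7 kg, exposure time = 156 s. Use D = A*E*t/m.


A = 84 MBq = 8.4000e+07 Bq
E = 1.89 MeV = 3.02778e-13 J
D = A*E*t/m = 8.4000e+07*3.02778e-13*156/0.7
D = 0.005668 Gy


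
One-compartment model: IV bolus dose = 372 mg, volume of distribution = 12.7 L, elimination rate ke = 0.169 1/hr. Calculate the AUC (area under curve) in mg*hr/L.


C0 = Dose/Vd = 372/12.7 = 29.2913 mg/L
AUC = C0/ke = 29.2913/0.169
AUC = 173.3 mg*hr/L


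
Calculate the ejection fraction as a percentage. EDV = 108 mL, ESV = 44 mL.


SV = EDV - ESV = 108 - 44 = 64 mL
EF = SV/EDV * 100 = 64/108 * 100
EF = 59.26%


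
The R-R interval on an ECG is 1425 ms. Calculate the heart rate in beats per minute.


HR = 60 / RR_interval(s)
RR = 1425 ms = 1.425 s
HR = 60 / 1.425 = 42.11 bpm


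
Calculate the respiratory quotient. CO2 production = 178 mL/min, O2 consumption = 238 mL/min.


RQ = VCO2 / VO2
RQ = 178 / 238
RQ = 0.7479


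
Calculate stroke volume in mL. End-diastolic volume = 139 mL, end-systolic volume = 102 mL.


SV = EDV - ESV
SV = 139 - 102
SV = 37 mL


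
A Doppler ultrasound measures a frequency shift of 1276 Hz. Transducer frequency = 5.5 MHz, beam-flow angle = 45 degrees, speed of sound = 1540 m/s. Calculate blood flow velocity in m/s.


v = fd * c / (2 * f0 * cos(theta))
v = 1276 * 1540 / (2 * 5.5000e+06 * cos(45))
v = 0.2526 m/s


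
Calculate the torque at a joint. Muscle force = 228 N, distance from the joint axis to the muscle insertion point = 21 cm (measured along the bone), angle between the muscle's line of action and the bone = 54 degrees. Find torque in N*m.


Torque = F * d * sin(theta)   (moment arm = d*sin(theta))
d = 21 cm = 0.21 m
Torque = 228 * 0.21 * sin(54)
Torque = 38.74 N*m


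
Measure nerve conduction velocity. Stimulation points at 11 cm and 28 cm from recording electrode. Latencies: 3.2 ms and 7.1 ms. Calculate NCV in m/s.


Distance = (28 - 11) / 100 = 0.17 m
dt = (7.1 - 3.2) / 1000 = 0.0039 s
NCV = dist / dt = 43.59 m/s


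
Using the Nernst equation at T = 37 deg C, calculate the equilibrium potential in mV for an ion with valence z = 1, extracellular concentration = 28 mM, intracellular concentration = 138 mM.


E = (RT/(zF)) * ln(C_out/C_in)
T = 37 + 273.15 = 310.15 K
E = (8.314 * 310.15 / (1 * 96485)) * ln(28/138)
E = -42.63 mV


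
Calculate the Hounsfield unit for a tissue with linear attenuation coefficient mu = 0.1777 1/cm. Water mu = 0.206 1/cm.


HU = ((mu_tissue - mu_water) / mu_water) * 1000
HU = ((0.1777 - 0.206) / 0.206) * 1000
HU = -137.4


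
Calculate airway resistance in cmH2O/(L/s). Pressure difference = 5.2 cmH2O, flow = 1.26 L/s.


R = dP / flow
R = 5.2 / 1.26
R = 4.127 cmH2O/(L/s)


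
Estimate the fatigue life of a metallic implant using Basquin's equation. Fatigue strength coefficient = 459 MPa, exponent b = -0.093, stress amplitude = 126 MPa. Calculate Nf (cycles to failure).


sigma_a = sigma_f' * (2Nf)^b
2Nf = (sigma_a/sigma_f')^(1/b)
2Nf = (126/459)^(1/-0.093)
2Nf = 1088960.8
Nf = 5.445e+05


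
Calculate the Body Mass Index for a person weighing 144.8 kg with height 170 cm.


BMI = weight / height^2
height = 170 cm = 1.7 m
BMI = 144.8 / 1.7^2
BMI = 50.1 kg/m^2


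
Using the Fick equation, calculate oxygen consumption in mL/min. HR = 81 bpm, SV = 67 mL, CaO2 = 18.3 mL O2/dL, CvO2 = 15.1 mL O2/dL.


CO = HR*SV = 81*67/1000 = 5.427 L/min
a-v O2 diff = 18.3 - 15.1 = 3.2 mL/dL
VO2 = CO * (CaO2-CvO2) * 10 dL/L
VO2 = 5.427 * 3.2 * 10
VO2 = 173.7 mL/min


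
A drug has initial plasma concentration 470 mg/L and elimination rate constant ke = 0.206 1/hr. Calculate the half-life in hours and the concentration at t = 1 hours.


t_half = ln(2) / ke = 0.693147 / 0.206 = 3.365 hr
C(t) = C0 * exp(-ke*t) = 470 * exp(-0.206*1)
C(1) = 382.5 mg/L


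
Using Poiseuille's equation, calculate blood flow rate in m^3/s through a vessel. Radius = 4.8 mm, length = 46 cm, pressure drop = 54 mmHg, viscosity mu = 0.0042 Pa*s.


Q = pi*r^4*dP / (8*mu*L)
r = 0.0048 m, L = 0.46 m
dP = 54 mmHg = 7199.388 Pa
Q = 7.7681e-04 m^3/s


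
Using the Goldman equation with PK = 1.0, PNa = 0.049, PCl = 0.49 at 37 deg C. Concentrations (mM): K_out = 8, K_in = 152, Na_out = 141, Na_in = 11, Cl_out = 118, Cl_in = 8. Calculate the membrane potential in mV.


Vm = (RT/F)*ln((PK*Ko + PNa*Nao + PCl*Cli)/(PK*Ki + PNa*Nai + PCl*Clo))
Numer = 18.829, Denom = 210.359
Vm = -64.5 mV


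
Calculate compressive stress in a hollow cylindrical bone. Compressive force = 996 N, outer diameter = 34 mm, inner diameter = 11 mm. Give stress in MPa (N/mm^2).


A = pi*(r_o^2 - r_i^2)
r_o = 17 mm, r_i = 5.5 mm
A = 812.887 mm^2
sigma = F/A = 996 / 812.887
sigma = 1.225 MPa


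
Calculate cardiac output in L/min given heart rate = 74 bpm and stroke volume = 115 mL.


CO = HR * SV
CO = 74 * 115 / 1000
CO = 8.51 L/min


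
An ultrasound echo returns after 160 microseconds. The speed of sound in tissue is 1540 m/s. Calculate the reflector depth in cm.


depth = c * t / 2
t = 160 us = 1.6000e-04 s
depth = 1540 * 1.6000e-04 / 2
depth = 0.1232 m = 12.32 cm


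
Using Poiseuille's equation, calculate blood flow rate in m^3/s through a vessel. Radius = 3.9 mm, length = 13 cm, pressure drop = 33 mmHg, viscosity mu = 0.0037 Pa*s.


Q = pi*r^4*dP / (8*mu*L)
r = 0.0039 m, L = 0.13 m
dP = 33 mmHg = 4399.626 Pa
Q = 8.3098e-04 m^3/s


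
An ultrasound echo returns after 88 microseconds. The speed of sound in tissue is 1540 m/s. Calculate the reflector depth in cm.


depth = c * t / 2
t = 88 us = 8.8000e-05 s
depth = 1540 * 8.8000e-05 / 2
depth = 0.06776 m = 6.776 cm


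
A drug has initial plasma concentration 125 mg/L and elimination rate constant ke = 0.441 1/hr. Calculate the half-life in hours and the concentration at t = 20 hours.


t_half = ln(2) / ke = 0.693147 / 0.441 = 1.572 hr
C(t) = C0 * exp(-ke*t) = 125 * exp(-0.441*20)
C(20) = 0.01847 mg/L


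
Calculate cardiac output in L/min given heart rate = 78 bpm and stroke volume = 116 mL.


CO = HR * SV
CO = 78 * 116 / 1000
CO = 9.048 L/min


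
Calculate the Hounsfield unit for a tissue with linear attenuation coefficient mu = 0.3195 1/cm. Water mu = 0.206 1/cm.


HU = ((mu_tissue - mu_water) / mu_water) * 1000
HU = ((0.3195 - 0.206) / 0.206) * 1000
HU = 551


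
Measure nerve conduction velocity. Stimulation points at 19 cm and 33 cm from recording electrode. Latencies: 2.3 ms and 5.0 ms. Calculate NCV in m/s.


Distance = (33 - 19) / 100 = 0.14 m
dt = (5.0 - 2.3) / 1000 = 0.0027 s
NCV = dist / dt = 51.85 m/s


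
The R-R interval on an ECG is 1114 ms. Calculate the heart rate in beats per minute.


HR = 60 / RR_interval(s)
RR = 1114 ms = 1.114 s
HR = 60 / 1.114 = 53.86 bpm


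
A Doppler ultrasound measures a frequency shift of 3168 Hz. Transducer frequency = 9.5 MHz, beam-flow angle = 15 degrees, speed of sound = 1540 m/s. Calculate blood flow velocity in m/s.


v = fd * c / (2 * f0 * cos(theta))
v = 3168 * 1540 / (2 * 9.5000e+06 * cos(15))
v = 0.2658 m/s


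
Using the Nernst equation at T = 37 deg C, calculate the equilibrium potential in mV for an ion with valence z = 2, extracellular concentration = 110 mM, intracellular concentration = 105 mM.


E = (RT/(zF)) * ln(C_out/C_in)
T = 37 + 273.15 = 310.15 K
E = (8.314 * 310.15 / (2 * 96485)) * ln(110/105)
E = 0.6216 mV


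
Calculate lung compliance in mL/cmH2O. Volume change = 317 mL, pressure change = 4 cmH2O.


C = dV / dP
C = 317 / 4
C = 79.25 mL/cmH2O


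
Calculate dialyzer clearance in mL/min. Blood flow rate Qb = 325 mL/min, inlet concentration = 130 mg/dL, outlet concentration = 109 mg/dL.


K = Qb * (Cb_in - Cb_out) / Cb_in
K = 325 * (130 - 109) / 130
K = 52.5 mL/min


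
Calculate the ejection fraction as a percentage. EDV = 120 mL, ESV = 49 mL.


SV = EDV - ESV = 120 - 49 = 71 mL
EF = SV/EDV * 100 = 71/120 * 100
EF = 59.17%


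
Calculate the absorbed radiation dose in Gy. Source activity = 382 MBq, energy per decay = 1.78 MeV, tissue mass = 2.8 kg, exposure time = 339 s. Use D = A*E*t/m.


A = 382 MBq = 3.8200e+08 Bq
E = 1.78 MeV = 2.85156e-13 J
D = A*E*t/m = 3.8200e+08*2.85156e-13*339/2.8
D = 0.01319 Gy


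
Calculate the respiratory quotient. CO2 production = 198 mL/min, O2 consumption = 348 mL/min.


RQ = VCO2 / VO2
RQ = 198 / 348
RQ = 0.569


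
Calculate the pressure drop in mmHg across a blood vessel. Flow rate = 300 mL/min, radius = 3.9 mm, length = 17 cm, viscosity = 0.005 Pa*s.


dP = 8*mu*L*Q / (pi*r^4)
Q = 300 mL/min = 5e-06 m^3/s
dP = 46.7811 Pa = 46.7811 / 133.322 mmHg = 0.3509 mmHg


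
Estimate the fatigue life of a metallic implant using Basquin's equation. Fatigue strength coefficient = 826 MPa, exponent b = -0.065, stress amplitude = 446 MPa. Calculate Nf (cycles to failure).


sigma_a = sigma_f' * (2Nf)^b
2Nf = (sigma_a/sigma_f')^(1/b)
2Nf = (446/826)^(1/-0.065)
2Nf = 13110.471
Nf = 6555


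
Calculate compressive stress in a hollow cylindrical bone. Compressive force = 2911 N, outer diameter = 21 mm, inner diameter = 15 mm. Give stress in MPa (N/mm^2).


A = pi*(r_o^2 - r_i^2)
r_o = 10.5 mm, r_i = 7.5 mm
A = 169.646 mm^2
sigma = F/A = 2911 / 169.646
sigma = 17.16 MPa


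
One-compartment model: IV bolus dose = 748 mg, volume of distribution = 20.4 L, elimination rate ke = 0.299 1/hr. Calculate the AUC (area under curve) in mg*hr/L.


C0 = Dose/Vd = 748/20.4 = 36.6667 mg/L
AUC = C0/ke = 36.6667/0.299
AUC = 122.6 mg*hr/L


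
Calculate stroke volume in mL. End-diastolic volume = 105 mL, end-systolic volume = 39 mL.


SV = EDV - ESV
SV = 105 - 39
SV = 66 mL


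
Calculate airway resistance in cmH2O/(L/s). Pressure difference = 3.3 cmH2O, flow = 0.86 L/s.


R = dP / flow
R = 3.3 / 0.86
R = 3.837 cmH2O/(L/s)


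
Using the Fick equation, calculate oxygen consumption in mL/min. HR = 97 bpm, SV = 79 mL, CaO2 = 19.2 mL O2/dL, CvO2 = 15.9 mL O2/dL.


CO = HR*SV = 97*79/1000 = 7.663 L/min
a-v O2 diff = 19.2 - 15.9 = 3.3 mL/dL
VO2 = CO * (CaO2-CvO2) * 10 dL/L
VO2 = 7.663 * 3.3 * 10
VO2 = 252.9 mL/min


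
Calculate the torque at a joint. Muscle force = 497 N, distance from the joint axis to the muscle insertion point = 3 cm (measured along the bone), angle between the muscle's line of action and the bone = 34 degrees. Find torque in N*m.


Torque = F * d * sin(theta)   (moment arm = d*sin(theta))
d = 3 cm = 0.03 m
Torque = 497 * 0.03 * sin(34)
Torque = 8.338 N*m


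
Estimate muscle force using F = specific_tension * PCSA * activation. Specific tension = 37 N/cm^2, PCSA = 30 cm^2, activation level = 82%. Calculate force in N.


F = sigma * PCSA * activation
F = 37 * 30 * 0.82
F = 910.2 N


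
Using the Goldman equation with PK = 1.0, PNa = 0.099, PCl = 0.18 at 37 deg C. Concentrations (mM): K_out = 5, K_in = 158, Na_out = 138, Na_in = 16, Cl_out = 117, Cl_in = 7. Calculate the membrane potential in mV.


Vm = (RT/F)*ln((PK*Ko + PNa*Nao + PCl*Cli)/(PK*Ki + PNa*Nai + PCl*Clo))
Numer = 19.922, Denom = 180.644
Vm = -58.92 mV


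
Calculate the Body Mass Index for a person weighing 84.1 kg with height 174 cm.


BMI = weight / height^2
height = 174 cm = 1.74 m
BMI = 84.1 / 1.74^2
BMI = 27.78 kg/m^2


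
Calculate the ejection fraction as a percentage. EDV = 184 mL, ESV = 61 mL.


SV = EDV - ESV = 184 - 61 = 123 mL
EF = SV/EDV * 100 = 123/184 * 100
EF = 66.85%


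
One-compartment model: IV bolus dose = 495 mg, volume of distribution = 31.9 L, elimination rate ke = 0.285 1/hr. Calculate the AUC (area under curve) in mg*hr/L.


C0 = Dose/Vd = 495/31.9 = 15.5172 mg/L
AUC = C0/ke = 15.5172/0.285
AUC = 54.45 mg*hr/L


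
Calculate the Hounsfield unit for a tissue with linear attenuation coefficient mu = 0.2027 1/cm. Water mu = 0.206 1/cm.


HU = ((mu_tissue - mu_water) / mu_water) * 1000
HU = ((0.2027 - 0.206) / 0.206) * 1000
HU = -16.02


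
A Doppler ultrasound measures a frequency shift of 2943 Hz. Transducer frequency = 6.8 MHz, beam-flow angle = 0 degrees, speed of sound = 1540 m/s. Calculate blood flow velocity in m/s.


v = fd * c / (2 * f0 * cos(theta))
v = 2943 * 1540 / (2 * 6.8000e+06 * cos(0))
v = 0.3333 m/s


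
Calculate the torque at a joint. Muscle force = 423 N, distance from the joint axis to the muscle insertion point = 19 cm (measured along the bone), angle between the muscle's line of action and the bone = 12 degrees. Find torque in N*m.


Torque = F * d * sin(theta)   (moment arm = d*sin(theta))
d = 19 cm = 0.19 m
Torque = 423 * 0.19 * sin(12)
Torque = 16.71 N*m


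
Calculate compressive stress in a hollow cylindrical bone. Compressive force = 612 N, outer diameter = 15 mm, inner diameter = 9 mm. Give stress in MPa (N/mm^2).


A = pi*(r_o^2 - r_i^2)
r_o = 7.5 mm, r_i = 4.5 mm
A = 113.097 mm^2
sigma = F/A = 612 / 113.097
sigma = 5.411 MPa


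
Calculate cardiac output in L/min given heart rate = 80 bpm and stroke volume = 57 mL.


CO = HR * SV
CO = 80 * 57 / 1000
CO = 4.56 L/min


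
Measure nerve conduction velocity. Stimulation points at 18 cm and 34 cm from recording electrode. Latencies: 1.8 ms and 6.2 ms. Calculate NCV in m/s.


Distance = (34 - 18) / 100 = 0.16 m
dt = (6.2 - 1.8) / 1000 = 0.0044 s
NCV = dist / dt = 36.36 m/s


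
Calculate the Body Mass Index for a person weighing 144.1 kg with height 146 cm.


BMI = weight / height^2
height = 146 cm = 1.46 m
BMI = 144.1 / 1.46^2
BMI = 67.6 kg/m^2


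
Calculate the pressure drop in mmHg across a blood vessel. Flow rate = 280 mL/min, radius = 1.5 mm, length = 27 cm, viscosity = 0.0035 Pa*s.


dP = 8*mu*L*Q / (pi*r^4)
Q = 280 mL/min = 4.66667e-06 m^3/s
dP = 2218.27 Pa = 2218.27 / 133.322 mmHg = 16.64 mmHg


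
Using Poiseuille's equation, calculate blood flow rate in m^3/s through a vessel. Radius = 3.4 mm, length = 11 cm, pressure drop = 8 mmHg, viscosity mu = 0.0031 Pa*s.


Q = pi*r^4*dP / (8*mu*L)
r = 0.0034 m, L = 0.11 m
dP = 8 mmHg = 1066.576 Pa
Q = 1.6414e-04 m^3/s


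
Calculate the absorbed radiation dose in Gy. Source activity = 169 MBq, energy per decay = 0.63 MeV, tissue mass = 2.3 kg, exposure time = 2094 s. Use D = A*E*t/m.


A = 169 MBq = 1.6900e+08 Bq
E = 0.63 MeV = 1.00926e-13 J
D = A*E*t/m = 1.6900e+08*1.00926e-13*2094/2.3
D = 0.01553 Gy


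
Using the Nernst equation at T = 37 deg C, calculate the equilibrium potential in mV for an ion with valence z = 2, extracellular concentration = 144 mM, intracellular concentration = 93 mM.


E = (RT/(zF)) * ln(C_out/C_in)
T = 37 + 273.15 = 310.15 K
E = (8.314 * 310.15 / (2 * 96485)) * ln(144/93)
E = 5.842 mV


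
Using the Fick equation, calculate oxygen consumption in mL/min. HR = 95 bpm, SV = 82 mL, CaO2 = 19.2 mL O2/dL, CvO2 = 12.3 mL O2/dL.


CO = HR*SV = 95*82/1000 = 7.79 L/min
a-v O2 diff = 19.2 - 12.3 = 6.9 mL/dL
VO2 = CO * (CaO2-CvO2) * 10 dL/L
VO2 = 7.79 * 6.9 * 10
VO2 = 537.5 mL/min


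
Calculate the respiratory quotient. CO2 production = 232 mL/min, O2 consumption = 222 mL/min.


RQ = VCO2 / VO2
RQ = 232 / 222
RQ = 1.045


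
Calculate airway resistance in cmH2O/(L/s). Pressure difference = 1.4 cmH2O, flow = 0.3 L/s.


R = dP / flow
R = 1.4 / 0.3
R = 4.667 cmH2O/(L/s)


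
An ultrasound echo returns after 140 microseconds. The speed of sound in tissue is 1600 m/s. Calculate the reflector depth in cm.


depth = c * t / 2
t = 140 us = 1.4000e-04 s
depth = 1600 * 1.4000e-04 / 2
depth = 0.112 m = 11.2 cm


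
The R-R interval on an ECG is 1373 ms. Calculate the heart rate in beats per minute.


HR = 60 / RR_interval(s)
RR = 1373 ms = 1.373 s
HR = 60 / 1.373 = 43.7 bpm


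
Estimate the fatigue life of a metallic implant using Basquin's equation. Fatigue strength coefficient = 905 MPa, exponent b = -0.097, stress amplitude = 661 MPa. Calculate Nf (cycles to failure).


sigma_a = sigma_f' * (2Nf)^b
2Nf = (sigma_a/sigma_f')^(1/b)
2Nf = (661/905)^(1/-0.097)
2Nf = 25.507702
Nf = 12.75


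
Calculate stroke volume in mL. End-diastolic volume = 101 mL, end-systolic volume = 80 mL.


SV = EDV - ESV
SV = 101 - 80
SV = 21 mL


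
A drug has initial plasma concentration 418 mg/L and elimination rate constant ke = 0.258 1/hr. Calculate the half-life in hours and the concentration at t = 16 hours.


t_half = ln(2) / ke = 0.693147 / 0.258 = 2.687 hr
C(t) = C0 * exp(-ke*t) = 418 * exp(-0.258*16)
C(16) = 6.736 mg/L


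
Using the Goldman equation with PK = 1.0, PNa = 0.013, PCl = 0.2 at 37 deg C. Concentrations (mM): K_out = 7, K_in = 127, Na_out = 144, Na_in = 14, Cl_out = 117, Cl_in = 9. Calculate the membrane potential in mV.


Vm = (RT/F)*ln((PK*Ko + PNa*Nao + PCl*Cli)/(PK*Ki + PNa*Nai + PCl*Clo))
Numer = 10.672, Denom = 150.582
Vm = -70.74 mV


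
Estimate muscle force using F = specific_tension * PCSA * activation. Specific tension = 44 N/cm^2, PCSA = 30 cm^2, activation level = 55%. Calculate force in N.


F = sigma * PCSA * activation
F = 44 * 30 * 0.55
F = 726 N


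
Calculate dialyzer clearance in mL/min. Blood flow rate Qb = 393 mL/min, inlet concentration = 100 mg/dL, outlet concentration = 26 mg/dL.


K = Qb * (Cb_in - Cb_out) / Cb_in
K = 393 * (100 - 26) / 100
K = 290.8 mL/min


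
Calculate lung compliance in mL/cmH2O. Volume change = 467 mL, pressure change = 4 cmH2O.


C = dV / dP
C = 467 / 4
C = 116.8 mL/cmH2O


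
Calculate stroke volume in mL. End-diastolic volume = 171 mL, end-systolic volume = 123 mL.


SV = EDV - ESV
SV = 171 - 123
SV = 48 mL


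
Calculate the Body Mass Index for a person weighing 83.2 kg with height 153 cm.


BMI = weight / height^2
height = 153 cm = 1.53 m
BMI = 83.2 / 1.53^2
BMI = 35.54 kg/m^2


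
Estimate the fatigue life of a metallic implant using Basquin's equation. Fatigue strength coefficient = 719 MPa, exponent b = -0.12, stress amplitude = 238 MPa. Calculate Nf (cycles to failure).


sigma_a = sigma_f' * (2Nf)^b
2Nf = (sigma_a/sigma_f')^(1/b)
2Nf = (238/719)^(1/-0.12)
2Nf = 10029.196
Nf = 5015


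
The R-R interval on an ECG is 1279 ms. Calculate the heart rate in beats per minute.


HR = 60 / RR_interval(s)
RR = 1279 ms = 1.279 s
HR = 60 / 1.279 = 46.91 bpm


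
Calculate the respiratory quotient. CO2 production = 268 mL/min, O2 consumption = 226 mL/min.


RQ = VCO2 / VO2
RQ = 268 / 226
RQ = 1.186


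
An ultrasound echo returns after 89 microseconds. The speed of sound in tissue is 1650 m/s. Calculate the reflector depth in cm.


depth = c * t / 2
t = 89 us = 8.9000e-05 s
depth = 1650 * 8.9000e-05 / 2
depth = 0.073425 m = 7.3425 cm


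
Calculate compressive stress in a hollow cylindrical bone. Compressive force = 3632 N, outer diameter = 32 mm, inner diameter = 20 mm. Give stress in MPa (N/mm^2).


A = pi*(r_o^2 - r_i^2)
r_o = 16 mm, r_i = 10 mm
A = 490.088 mm^2
sigma = F/A = 3632 / 490.088
sigma = 7.411 MPa


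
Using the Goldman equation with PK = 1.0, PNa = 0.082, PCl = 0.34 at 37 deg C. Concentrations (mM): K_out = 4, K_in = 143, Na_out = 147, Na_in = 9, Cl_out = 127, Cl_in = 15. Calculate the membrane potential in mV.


Vm = (RT/F)*ln((PK*Ko + PNa*Nao + PCl*Cli)/(PK*Ki + PNa*Nai + PCl*Clo))
Numer = 21.154, Denom = 186.918
Vm = -58.23 mV


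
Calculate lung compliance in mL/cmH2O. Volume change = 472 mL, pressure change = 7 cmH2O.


C = dV / dP
C = 472 / 7
C = 67.43 mL/cmH2O


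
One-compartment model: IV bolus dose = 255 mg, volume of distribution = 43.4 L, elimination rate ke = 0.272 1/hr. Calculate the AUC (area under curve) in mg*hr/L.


C0 = Dose/Vd = 255/43.4 = 5.87558 mg/L
AUC = C0/ke = 5.87558/0.272
AUC = 21.6 mg*hr/L


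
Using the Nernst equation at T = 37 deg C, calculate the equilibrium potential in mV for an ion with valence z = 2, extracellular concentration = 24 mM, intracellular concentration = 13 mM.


E = (RT/(zF)) * ln(C_out/C_in)
T = 37 + 273.15 = 310.15 K
E = (8.314 * 310.15 / (2 * 96485)) * ln(24/13)
E = 8.193 mV


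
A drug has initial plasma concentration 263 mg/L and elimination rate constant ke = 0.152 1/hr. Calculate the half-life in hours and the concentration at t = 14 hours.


t_half = ln(2) / ke = 0.693147 / 0.152 = 4.56 hr
C(t) = C0 * exp(-ke*t) = 263 * exp(-0.152*14)
C(14) = 31.32 mg/L


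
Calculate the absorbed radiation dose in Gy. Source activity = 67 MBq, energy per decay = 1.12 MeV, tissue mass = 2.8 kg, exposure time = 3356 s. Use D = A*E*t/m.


A = 67 MBq = 6.7000e+07 Bq
E = 1.12 MeV = 1.79424e-13 J
D = A*E*t/m = 6.7000e+07*1.79424e-13*3356/2.8
D = 0.01441 Gy


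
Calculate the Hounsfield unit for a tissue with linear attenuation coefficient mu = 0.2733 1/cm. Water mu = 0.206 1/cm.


HU = ((mu_tissue - mu_water) / mu_water) * 1000
HU = ((0.2733 - 0.206) / 0.206) * 1000
HU = 326.7


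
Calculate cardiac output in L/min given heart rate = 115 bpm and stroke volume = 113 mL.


CO = HR * SV
CO = 115 * 113 / 1000
CO = 12.99 L/min


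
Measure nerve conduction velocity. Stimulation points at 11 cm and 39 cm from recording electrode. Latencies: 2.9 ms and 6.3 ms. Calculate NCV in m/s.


Distance = (39 - 11) / 100 = 0.28 m
dt = (6.3 - 2.9) / 1000 = 0.0034 s
NCV = dist / dt = 82.35 m/s


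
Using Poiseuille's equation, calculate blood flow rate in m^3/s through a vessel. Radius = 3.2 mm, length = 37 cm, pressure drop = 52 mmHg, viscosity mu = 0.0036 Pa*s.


Q = pi*r^4*dP / (8*mu*L)
r = 0.0032 m, L = 0.37 m
dP = 52 mmHg = 6932.744 Pa
Q = 2.1432e-04 m^3/s


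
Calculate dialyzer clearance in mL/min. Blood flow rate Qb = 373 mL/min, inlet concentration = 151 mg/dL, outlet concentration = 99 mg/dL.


K = Qb * (Cb_in - Cb_out) / Cb_in
K = 373 * (151 - 99) / 151
K = 128.5 mL/min


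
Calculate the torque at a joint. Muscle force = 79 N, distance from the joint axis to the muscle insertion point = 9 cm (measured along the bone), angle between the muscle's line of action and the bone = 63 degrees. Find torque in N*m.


Torque = F * d * sin(theta)   (moment arm = d*sin(theta))
d = 9 cm = 0.09 m
Torque = 79 * 0.09 * sin(63)
Torque = 6.335 N*m


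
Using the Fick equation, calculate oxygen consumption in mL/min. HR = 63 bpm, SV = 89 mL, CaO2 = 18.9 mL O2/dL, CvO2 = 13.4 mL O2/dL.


CO = HR*SV = 63*89/1000 = 5.607 L/min
a-v O2 diff = 18.9 - 13.4 = 5.5 mL/dL
VO2 = CO * (CaO2-CvO2) * 10 dL/L
VO2 = 5.607 * 5.5 * 10
VO2 = 308.4 mL/min


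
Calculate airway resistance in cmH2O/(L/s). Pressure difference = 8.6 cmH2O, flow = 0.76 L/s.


R = dP / flow
R = 8.6 / 0.76
R = 11.32 cmH2O/(L/s)


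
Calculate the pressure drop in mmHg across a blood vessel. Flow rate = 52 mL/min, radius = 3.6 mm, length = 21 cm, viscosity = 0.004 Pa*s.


dP = 8*mu*L*Q / (pi*r^4)
Q = 52 mL/min = 8.66667e-07 m^3/s
dP = 11.0373 Pa = 11.0373 / 133.322 mmHg = 0.08279 mmHg


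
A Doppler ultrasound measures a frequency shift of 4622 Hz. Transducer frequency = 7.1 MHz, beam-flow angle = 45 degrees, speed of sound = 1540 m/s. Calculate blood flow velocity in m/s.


v = fd * c / (2 * f0 * cos(theta))
v = 4622 * 1540 / (2 * 7.1000e+06 * cos(45))
v = 0.7089 m/s


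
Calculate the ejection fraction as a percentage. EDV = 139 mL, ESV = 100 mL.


SV = EDV - ESV = 139 - 100 = 39 mL
EF = SV/EDV * 100 = 39/139 * 100
EF = 28.06%


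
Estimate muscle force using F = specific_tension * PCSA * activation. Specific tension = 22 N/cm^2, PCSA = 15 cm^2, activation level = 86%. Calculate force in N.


F = sigma * PCSA * activation
F = 22 * 15 * 0.86
F = 283.8 N


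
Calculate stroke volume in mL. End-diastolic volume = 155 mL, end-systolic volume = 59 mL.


SV = EDV - ESV
SV = 155 - 59
SV = 96 mL


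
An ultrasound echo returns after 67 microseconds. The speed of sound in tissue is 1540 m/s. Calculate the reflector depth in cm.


depth = c * t / 2
t = 67 us = 6.7000e-05 s
depth = 1540 * 6.7000e-05 / 2
depth = 0.05159 m = 5.159 cm


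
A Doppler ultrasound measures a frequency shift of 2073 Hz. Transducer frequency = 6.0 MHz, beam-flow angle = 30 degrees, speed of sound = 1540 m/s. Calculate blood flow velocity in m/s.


v = fd * c / (2 * f0 * cos(theta))
v = 2073 * 1540 / (2 * 6.0000e+06 * cos(30))
v = 0.3072 m/s


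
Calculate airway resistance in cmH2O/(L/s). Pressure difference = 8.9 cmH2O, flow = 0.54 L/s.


R = dP / flow
R = 8.9 / 0.54
R = 16.48 cmH2O/(L/s)


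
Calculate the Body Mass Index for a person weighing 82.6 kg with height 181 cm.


BMI = weight / height^2
height = 181 cm = 1.81 m
BMI = 82.6 / 1.81^2
BMI = 25.21 kg/m^2


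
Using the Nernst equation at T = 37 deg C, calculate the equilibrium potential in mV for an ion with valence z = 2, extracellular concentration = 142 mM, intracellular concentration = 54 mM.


E = (RT/(zF)) * ln(C_out/C_in)
T = 37 + 273.15 = 310.15 K
E = (8.314 * 310.15 / (2 * 96485)) * ln(142/54)
E = 12.92 mV


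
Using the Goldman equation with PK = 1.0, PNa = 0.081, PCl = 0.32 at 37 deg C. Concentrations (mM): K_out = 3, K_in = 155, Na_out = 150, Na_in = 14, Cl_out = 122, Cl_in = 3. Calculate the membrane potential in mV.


Vm = (RT/F)*ln((PK*Ko + PNa*Nao + PCl*Cli)/(PK*Ki + PNa*Nai + PCl*Clo))
Numer = 16.11, Denom = 195.174
Vm = -66.66 mV


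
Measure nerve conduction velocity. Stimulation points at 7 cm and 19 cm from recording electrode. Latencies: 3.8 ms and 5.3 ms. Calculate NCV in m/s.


Distance = (19 - 7) / 100 = 0.12 m
dt = (5.3 - 3.8) / 1000 = 0.0015 s
NCV = dist / dt = 80 m/s


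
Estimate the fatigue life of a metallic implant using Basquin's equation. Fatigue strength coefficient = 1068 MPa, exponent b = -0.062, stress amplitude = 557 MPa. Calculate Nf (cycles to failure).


sigma_a = sigma_f' * (2Nf)^b
2Nf = (sigma_a/sigma_f')^(1/b)
2Nf = (557/1068)^(1/-0.062)
2Nf = 36302.49
Nf = 1.815e+04


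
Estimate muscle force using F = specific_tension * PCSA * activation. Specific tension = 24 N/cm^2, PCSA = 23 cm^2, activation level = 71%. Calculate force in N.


F = sigma * PCSA * activation
F = 24 * 23 * 0.71
F = 391.9 N


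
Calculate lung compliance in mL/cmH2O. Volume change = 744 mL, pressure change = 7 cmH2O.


C = dV / dP
C = 744 / 7
C = 106.3 mL/cmH2O


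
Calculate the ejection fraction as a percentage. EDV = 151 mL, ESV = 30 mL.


SV = EDV - ESV = 151 - 30 = 121 mL
EF = SV/EDV * 100 = 121/151 * 100
EF = 80.13%


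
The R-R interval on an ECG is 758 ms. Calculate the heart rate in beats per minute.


HR = 60 / RR_interval(s)
RR = 758 ms = 0.758 s
HR = 60 / 0.758 = 79.16 bpm


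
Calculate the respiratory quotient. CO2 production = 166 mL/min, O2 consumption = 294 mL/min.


RQ = VCO2 / VO2
RQ = 166 / 294
RQ = 0.5646


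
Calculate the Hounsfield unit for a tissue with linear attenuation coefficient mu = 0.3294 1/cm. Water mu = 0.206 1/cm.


HU = ((mu_tissue - mu_water) / mu_water) * 1000
HU = ((0.3294 - 0.206) / 0.206) * 1000
HU = 599


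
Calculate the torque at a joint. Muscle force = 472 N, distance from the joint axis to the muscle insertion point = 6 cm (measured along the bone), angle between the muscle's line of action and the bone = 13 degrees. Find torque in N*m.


Torque = F * d * sin(theta)   (moment arm = d*sin(theta))
d = 6 cm = 0.06 m
Torque = 472 * 0.06 * sin(13)
Torque = 6.371 N*m


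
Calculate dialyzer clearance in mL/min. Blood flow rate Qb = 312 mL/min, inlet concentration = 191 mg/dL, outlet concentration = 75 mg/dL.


K = Qb * (Cb_in - Cb_out) / Cb_in
K = 312 * (191 - 75) / 191
K = 189.5 mL/min


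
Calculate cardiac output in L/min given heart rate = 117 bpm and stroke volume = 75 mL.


CO = HR * SV
CO = 117 * 75 / 1000
CO = 8.775 L/min


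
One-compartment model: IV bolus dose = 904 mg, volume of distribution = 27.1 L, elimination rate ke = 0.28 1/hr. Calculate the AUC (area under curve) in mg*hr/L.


C0 = Dose/Vd = 904/27.1 = 33.3579 mg/L
AUC = C0/ke = 33.3579/0.28
AUC = 119.1 mg*hr/L


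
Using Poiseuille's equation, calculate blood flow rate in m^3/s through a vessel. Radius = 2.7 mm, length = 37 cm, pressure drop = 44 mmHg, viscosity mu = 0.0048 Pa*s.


Q = pi*r^4*dP / (8*mu*L)
r = 0.0027 m, L = 0.37 m
dP = 44 mmHg = 5866.168 Pa
Q = 6.8933e-05 m^3/s


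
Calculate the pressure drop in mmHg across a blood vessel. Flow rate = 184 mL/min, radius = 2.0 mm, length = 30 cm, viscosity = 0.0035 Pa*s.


dP = 8*mu*L*Q / (pi*r^4)
Q = 184 mL/min = 3.06667e-06 m^3/s
dP = 512.479 Pa = 512.479 / 133.322 mmHg = 3.844 mmHg


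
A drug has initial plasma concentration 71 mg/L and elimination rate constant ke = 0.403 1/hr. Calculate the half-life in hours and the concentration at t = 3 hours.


t_half = ln(2) / ke = 0.693147 / 0.403 = 1.72 hr
C(t) = C0 * exp(-ke*t) = 71 * exp(-0.403*3)
C(3) = 21.19 mg/L


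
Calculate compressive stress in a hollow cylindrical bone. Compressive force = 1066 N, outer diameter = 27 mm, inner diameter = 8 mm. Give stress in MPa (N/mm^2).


A = pi*(r_o^2 - r_i^2)
r_o = 13.5 mm, r_i = 4 mm
A = 522.29 mm^2
sigma = F/A = 1066 / 522.29
sigma = 2.041 MPa


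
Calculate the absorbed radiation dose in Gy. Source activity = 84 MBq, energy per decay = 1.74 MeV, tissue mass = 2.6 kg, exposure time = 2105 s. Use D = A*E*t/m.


A = 84 MBq = 8.4000e+07 Bq
E = 1.74 MeV = 2.78748e-13 J
D = A*E*t/m = 8.4000e+07*2.78748e-13*2105/2.6
D = 0.01896 Gy


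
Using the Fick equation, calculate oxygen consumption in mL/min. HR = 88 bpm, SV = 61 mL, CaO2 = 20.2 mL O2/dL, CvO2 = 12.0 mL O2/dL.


CO = HR*SV = 88*61/1000 = 5.368 L/min
a-v O2 diff = 20.2 - 12.0 = 8.2 mL/dL
VO2 = CO * (CaO2-CvO2) * 10 dL/L
VO2 = 5.368 * 8.2 * 10
VO2 = 440.2 mL/min


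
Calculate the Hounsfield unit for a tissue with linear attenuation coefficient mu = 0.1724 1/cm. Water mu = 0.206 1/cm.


HU = ((mu_tissue - mu_water) / mu_water) * 1000
HU = ((0.1724 - 0.206) / 0.206) * 1000
HU = -163.1


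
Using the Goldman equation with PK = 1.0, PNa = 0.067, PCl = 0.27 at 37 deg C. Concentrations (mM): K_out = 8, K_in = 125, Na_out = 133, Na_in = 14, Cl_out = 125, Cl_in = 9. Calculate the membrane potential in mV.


Vm = (RT/F)*ln((PK*Ko + PNa*Nao + PCl*Cli)/(PK*Ki + PNa*Nai + PCl*Clo))
Numer = 19.341, Denom = 159.688
Vm = -56.42 mV


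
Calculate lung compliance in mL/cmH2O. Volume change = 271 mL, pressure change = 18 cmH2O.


C = dV / dP
C = 271 / 18
C = 15.06 mL/cmH2O


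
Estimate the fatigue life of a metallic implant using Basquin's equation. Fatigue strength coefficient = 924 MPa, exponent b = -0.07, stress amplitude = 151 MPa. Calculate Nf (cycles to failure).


sigma_a = sigma_f' * (2Nf)^b
2Nf = (sigma_a/sigma_f')^(1/b)
2Nf = (151/924)^(1/-0.07)
2Nf = 1.7318104e+11
Nf = 8.6591e+10


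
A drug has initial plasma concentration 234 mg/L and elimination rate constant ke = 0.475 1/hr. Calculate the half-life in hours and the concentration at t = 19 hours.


t_half = ln(2) / ke = 0.693147 / 0.475 = 1.459 hr
C(t) = C0 * exp(-ke*t) = 234 * exp(-0.475*19)
C(19) = 0.02816 mg/L


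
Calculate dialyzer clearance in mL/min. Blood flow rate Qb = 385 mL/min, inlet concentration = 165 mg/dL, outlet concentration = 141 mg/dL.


K = Qb * (Cb_in - Cb_out) / Cb_in
K = 385 * (165 - 141) / 165
K = 56 mL/min


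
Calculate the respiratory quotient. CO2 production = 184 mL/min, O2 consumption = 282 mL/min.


RQ = VCO2 / VO2
RQ = 184 / 282
RQ = 0.6525


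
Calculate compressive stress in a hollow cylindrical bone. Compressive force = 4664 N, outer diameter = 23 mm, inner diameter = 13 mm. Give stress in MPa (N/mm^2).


A = pi*(r_o^2 - r_i^2)
r_o = 11.5 mm, r_i = 6.5 mm
A = 282.743 mm^2
sigma = F/A = 4664 / 282.743
sigma = 16.5 MPa


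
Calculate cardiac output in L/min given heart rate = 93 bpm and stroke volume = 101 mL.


CO = HR * SV
CO = 93 * 101 / 1000
CO = 9.393 L/min


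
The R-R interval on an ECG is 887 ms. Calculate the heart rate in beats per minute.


HR = 60 / RR_interval(s)
RR = 887 ms = 0.887 s
HR = 60 / 0.887 = 67.64 bpm


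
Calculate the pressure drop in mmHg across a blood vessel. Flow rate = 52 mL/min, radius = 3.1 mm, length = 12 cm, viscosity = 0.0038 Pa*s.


dP = 8*mu*L*Q / (pi*r^4)
Q = 52 mL/min = 8.66667e-07 m^3/s
dP = 10.8971 Pa = 10.8971 / 133.322 mmHg = 0.08174 mmHg


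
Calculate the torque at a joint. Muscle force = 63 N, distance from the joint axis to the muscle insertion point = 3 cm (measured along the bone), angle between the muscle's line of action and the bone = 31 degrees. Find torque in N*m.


Torque = F * d * sin(theta)   (moment arm = d*sin(theta))
d = 3 cm = 0.03 m
Torque = 63 * 0.03 * sin(31)
Torque = 0.9734 N*m


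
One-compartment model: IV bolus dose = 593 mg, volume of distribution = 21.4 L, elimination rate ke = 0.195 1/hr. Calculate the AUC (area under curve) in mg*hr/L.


C0 = Dose/Vd = 593/21.4 = 27.7103 mg/L
AUC = C0/ke = 27.7103/0.195
AUC = 142.1 mg*hr/L


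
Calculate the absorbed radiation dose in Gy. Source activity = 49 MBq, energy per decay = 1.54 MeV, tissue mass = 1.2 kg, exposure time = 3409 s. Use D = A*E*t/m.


A = 49 MBq = 4.9000e+07 Bq
E = 1.54 MeV = 2.46708e-13 J
D = A*E*t/m = 4.9000e+07*2.46708e-13*3409/1.2
D = 0.03434 Gy


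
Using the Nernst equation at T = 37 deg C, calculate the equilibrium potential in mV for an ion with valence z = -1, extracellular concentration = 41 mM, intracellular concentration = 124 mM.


E = (RT/(zF)) * ln(C_out/C_in)
T = 37 + 273.15 = 310.15 K
E = (8.314 * 310.15 / (-1 * 96485)) * ln(41/124)
E = 29.58 mV


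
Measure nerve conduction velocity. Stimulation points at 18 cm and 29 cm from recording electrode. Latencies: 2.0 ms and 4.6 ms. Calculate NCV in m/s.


Distance = (29 - 18) / 100 = 0.11 m
dt = (4.6 - 2.0) / 1000 = 0.0026 s
NCV = dist / dt = 42.31 m/s


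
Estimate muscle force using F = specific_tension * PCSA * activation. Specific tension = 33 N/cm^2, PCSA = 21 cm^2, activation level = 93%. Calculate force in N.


F = sigma * PCSA * activation
F = 33 * 21 * 0.93
F = 644.5 N


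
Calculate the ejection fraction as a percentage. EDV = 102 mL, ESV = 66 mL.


SV = EDV - ESV = 102 - 66 = 36 mL
EF = SV/EDV * 100 = 36/102 * 100
EF = 35.29%


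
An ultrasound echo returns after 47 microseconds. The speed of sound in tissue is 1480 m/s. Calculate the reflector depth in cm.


depth = c * t / 2
t = 47 us = 4.7000e-05 s
depth = 1480 * 4.7000e-05 / 2
depth = 0.03478 m = 3.478 cm


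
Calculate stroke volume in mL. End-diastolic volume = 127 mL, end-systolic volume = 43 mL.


SV = EDV - ESV
SV = 127 - 43
SV = 84 mL


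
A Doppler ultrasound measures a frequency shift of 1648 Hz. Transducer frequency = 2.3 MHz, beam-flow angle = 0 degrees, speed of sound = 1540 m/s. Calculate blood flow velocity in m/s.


v = fd * c / (2 * f0 * cos(theta))
v = 1648 * 1540 / (2 * 2.3000e+06 * cos(0))
v = 0.5517 m/s


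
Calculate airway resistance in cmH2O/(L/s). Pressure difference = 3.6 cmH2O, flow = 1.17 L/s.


R = dP / flow
R = 3.6 / 1.17
R = 3.077 cmH2O/(L/s)


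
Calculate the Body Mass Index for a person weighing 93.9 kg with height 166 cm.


BMI = weight / height^2
height = 166 cm = 1.66 m
BMI = 93.9 / 1.66^2
BMI = 34.08 kg/m^2


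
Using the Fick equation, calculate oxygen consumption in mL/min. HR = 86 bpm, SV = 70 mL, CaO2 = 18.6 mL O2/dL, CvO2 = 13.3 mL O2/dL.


CO = HR*SV = 86*70/1000 = 6.02 L/min
a-v O2 diff = 18.6 - 13.3 = 5.3 mL/dL
VO2 = CO * (CaO2-CvO2) * 10 dL/L
VO2 = 6.02 * 5.3 * 10
VO2 = 319.1 mL/min


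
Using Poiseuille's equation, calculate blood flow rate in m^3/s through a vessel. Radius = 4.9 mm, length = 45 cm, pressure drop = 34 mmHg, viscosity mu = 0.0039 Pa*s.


Q = pi*r^4*dP / (8*mu*L)
r = 0.0049 m, L = 0.45 m
dP = 34 mmHg = 4532.948 Pa
Q = 5.8472e-04 m^3/s


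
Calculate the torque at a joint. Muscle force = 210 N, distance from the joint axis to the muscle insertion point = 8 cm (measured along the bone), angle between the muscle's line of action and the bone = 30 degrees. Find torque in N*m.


Torque = F * d * sin(theta)   (moment arm = d*sin(theta))
d = 8 cm = 0.08 m
Torque = 210 * 0.08 * sin(30)
Torque = 8.4 N*m


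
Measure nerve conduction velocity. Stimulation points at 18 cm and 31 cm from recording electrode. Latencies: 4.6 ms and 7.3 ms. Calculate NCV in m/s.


Distance = (31 - 18) / 100 = 0.13 m
dt = (7.3 - 4.6) / 1000 = 0.0027 s
NCV = dist / dt = 48.15 m/s


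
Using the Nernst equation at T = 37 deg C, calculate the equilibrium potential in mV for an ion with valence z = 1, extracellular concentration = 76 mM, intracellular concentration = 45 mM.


E = (RT/(zF)) * ln(C_out/C_in)
T = 37 + 273.15 = 310.15 K
E = (8.314 * 310.15 / (1 * 96485)) * ln(76/45)
E = 14.01 mV


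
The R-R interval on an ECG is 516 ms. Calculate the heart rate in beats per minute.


HR = 60 / RR_interval(s)
RR = 516 ms = 0.516 s
HR = 60 / 0.516 = 116.3 bpm


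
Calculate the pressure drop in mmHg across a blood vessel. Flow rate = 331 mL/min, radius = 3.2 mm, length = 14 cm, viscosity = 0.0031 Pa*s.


dP = 8*mu*L*Q / (pi*r^4)
Q = 331 mL/min = 5.51667e-06 m^3/s
dP = 58.1443 Pa = 58.1443 / 133.322 mmHg = 0.4361 mmHg


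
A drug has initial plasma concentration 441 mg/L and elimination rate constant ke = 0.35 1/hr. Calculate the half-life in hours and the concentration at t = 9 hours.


t_half = ln(2) / ke = 0.693147 / 0.35 = 1.98 hr
C(t) = C0 * exp(-ke*t) = 441 * exp(-0.35*9)
C(9) = 18.9 mg/L


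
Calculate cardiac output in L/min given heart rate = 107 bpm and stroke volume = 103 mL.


CO = HR * SV
CO = 107 * 103 / 1000
CO = 11.02 L/min
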